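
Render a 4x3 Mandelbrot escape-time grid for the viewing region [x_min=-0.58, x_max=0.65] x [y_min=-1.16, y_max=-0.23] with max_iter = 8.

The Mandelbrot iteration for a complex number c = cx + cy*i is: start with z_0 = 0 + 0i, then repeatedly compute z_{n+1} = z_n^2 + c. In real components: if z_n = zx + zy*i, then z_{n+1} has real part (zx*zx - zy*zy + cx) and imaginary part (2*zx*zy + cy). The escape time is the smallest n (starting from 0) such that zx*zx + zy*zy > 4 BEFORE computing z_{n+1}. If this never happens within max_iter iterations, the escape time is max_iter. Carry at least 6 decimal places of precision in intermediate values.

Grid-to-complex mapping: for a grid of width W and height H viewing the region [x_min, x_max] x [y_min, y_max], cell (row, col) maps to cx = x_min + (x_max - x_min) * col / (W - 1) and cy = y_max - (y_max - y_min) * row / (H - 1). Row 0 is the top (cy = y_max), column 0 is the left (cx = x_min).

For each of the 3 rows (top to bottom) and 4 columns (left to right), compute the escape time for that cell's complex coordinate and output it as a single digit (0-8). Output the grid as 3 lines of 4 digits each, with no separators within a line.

(row=0, col=0): c = -0.5800 + -0.2300i → escape time 8
(row=0, col=1): c = -0.1700 + -0.2300i → escape time 8
(row=0, col=2): c = 0.2400 + -0.2300i → escape time 8
(row=0, col=3): c = 0.6500 + -0.2300i → escape time 4
(row=1, col=0): c = -0.5800 + -0.6950i → escape time 8
(row=1, col=1): c = -0.1700 + -0.6950i → escape time 8
(row=1, col=2): c = 0.2400 + -0.6950i → escape time 6
(row=1, col=3): c = 0.6500 + -0.6950i → escape time 3
(row=2, col=0): c = -0.5800 + -1.1600i → escape time 3
(row=2, col=1): c = -0.1700 + -1.1600i → escape time 4
(row=2, col=2): c = 0.2400 + -1.1600i → escape time 2
(row=2, col=3): c = 0.6500 + -1.1600i → escape time 2

Answer: 8884
8863
3422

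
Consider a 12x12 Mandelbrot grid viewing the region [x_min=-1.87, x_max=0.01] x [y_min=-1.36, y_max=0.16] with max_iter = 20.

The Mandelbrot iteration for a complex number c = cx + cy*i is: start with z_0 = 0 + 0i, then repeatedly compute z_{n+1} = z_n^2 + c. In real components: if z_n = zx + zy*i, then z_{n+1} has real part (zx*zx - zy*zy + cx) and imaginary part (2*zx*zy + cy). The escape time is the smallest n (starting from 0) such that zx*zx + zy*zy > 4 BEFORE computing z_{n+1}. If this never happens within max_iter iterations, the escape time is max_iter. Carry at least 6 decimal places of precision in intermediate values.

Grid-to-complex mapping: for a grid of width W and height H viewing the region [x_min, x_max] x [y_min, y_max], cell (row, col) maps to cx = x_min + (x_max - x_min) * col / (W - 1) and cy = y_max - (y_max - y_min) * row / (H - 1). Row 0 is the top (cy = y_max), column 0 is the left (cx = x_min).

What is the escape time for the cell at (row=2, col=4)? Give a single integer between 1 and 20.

z_0 = 0 + 0i, c = -1.1864 + -0.1164i
Iter 1: z = -1.1864 + -0.1164i, |z|^2 = 1.4210
Iter 2: z = 0.2076 + 0.1597i, |z|^2 = 0.0686
Iter 3: z = -1.1688 + -0.0501i, |z|^2 = 1.3686
Iter 4: z = 0.1772 + 0.0006i, |z|^2 = 0.0314
Iter 5: z = -1.1550 + -0.1161i, |z|^2 = 1.3474
Iter 6: z = 0.1341 + 0.1519i, |z|^2 = 0.0410
Iter 7: z = -1.1915 + -0.0756i, |z|^2 = 1.4253
Iter 8: z = 0.2275 + 0.0639i, |z|^2 = 0.0558
Iter 9: z = -1.1387 + -0.0873i, |z|^2 = 1.3042
Iter 10: z = 0.1026 + 0.0825i, |z|^2 = 0.0173
Iter 11: z = -1.1826 + -0.0994i, |z|^2 = 1.4085
Iter 12: z = 0.2024 + 0.1188i, |z|^2 = 0.0551
Iter 13: z = -1.1595 + -0.0683i, |z|^2 = 1.3492
Iter 14: z = 0.1535 + 0.0420i, |z|^2 = 0.0253
Iter 15: z = -1.1646 + -0.1035i, |z|^2 = 1.3669
Iter 16: z = 0.1591 + 0.1247i, |z|^2 = 0.0409
Iter 17: z = -1.1766 + -0.0767i, |z|^2 = 1.3902
Iter 18: z = 0.1921 + 0.0641i, |z|^2 = 0.0410
Iter 19: z = -1.1536 + -0.0917i, |z|^2 = 1.3391

Answer: 20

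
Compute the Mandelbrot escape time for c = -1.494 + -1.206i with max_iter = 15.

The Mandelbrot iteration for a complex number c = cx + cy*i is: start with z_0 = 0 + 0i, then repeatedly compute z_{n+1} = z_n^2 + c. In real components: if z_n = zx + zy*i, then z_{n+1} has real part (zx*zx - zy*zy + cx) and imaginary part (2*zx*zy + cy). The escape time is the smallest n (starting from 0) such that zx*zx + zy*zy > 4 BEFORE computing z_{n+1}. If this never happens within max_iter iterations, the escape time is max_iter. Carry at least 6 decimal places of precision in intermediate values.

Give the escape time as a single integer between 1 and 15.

z_0 = 0 + 0i, c = -1.4940 + -1.2060i
Iter 1: z = -1.4940 + -1.2060i, |z|^2 = 3.6865
Iter 2: z = -0.7164 + 2.3975i, |z|^2 = 6.2614
Escaped at iteration 2

Answer: 2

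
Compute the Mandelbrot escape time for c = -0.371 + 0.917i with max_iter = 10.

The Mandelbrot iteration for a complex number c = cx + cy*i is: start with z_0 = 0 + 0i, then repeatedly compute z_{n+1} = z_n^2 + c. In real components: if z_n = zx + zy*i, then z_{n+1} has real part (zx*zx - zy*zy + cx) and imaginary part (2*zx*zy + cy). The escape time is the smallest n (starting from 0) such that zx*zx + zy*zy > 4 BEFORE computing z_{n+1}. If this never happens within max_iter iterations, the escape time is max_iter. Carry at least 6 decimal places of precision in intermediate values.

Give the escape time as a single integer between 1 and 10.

z_0 = 0 + 0i, c = -0.3710 + 0.9170i
Iter 1: z = -0.3710 + 0.9170i, |z|^2 = 0.9785
Iter 2: z = -1.0742 + 0.2366i, |z|^2 = 1.2100
Iter 3: z = 0.7270 + 0.4087i, |z|^2 = 0.6956
Iter 4: z = -0.0095 + 1.5113i, |z|^2 = 2.2840
Iter 5: z = -2.6549 + 0.8884i, |z|^2 = 7.8376
Escaped at iteration 5

Answer: 5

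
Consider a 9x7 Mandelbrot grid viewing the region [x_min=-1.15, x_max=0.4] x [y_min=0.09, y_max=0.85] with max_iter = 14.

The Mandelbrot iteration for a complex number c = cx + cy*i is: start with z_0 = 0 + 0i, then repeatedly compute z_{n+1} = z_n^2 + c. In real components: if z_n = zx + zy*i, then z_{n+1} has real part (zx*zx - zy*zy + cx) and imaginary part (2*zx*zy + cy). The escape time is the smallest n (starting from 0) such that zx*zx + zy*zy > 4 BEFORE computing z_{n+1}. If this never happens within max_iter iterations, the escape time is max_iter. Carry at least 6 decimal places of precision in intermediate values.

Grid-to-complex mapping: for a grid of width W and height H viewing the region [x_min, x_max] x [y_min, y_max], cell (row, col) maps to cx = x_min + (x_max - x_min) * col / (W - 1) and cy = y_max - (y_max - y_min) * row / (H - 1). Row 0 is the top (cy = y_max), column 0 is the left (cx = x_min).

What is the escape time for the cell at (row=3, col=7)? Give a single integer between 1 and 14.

Answer: 14

Derivation:
z_0 = 0 + 0i, c = 0.2062 + 0.4700i
Iter 1: z = 0.2062 + 0.4700i, |z|^2 = 0.2634
Iter 2: z = 0.0279 + 0.6639i, |z|^2 = 0.4415
Iter 3: z = -0.2337 + 0.5070i, |z|^2 = 0.3117
Iter 4: z = 0.0038 + 0.2330i, |z|^2 = 0.0543
Iter 5: z = 0.1520 + 0.4718i, |z|^2 = 0.2457
Iter 6: z = 0.0068 + 0.6134i, |z|^2 = 0.3763
Iter 7: z = -0.1699 + 0.4783i, |z|^2 = 0.2577
Iter 8: z = 0.0063 + 0.3074i, |z|^2 = 0.0945
Iter 9: z = 0.1118 + 0.4739i, |z|^2 = 0.2371
Iter 10: z = -0.0058 + 0.5759i, |z|^2 = 0.3318
Iter 11: z = -0.1254 + 0.4633i, |z|^2 = 0.2304
Iter 12: z = 0.0074 + 0.3538i, |z|^2 = 0.1252
Iter 13: z = 0.0811 + 0.4752i, |z|^2 = 0.2324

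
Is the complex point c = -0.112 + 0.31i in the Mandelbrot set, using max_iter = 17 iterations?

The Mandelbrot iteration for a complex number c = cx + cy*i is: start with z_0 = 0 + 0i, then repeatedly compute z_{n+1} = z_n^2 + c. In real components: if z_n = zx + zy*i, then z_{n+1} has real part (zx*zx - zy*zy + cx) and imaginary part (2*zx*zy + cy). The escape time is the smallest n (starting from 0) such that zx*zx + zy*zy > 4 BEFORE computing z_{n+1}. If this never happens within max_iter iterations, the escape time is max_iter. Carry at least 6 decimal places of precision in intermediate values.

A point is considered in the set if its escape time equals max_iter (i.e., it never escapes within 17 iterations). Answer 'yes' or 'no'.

z_0 = 0 + 0i, c = -0.1120 + 0.3100i
Iter 1: z = -0.1120 + 0.3100i, |z|^2 = 0.1086
Iter 2: z = -0.1956 + 0.2406i, |z|^2 = 0.0961
Iter 3: z = -0.1316 + 0.2159i, |z|^2 = 0.0639
Iter 4: z = -0.1413 + 0.2532i, |z|^2 = 0.0841
Iter 5: z = -0.1561 + 0.2385i, |z|^2 = 0.0812
Iter 6: z = -0.1445 + 0.2355i, |z|^2 = 0.0764
Iter 7: z = -0.1466 + 0.2419i, |z|^2 = 0.0800
Iter 8: z = -0.1490 + 0.2391i, |z|^2 = 0.0794
Iter 9: z = -0.1469 + 0.2387i, |z|^2 = 0.0786
Iter 10: z = -0.1474 + 0.2398i, |z|^2 = 0.0793
Iter 11: z = -0.1478 + 0.2393i, |z|^2 = 0.0791
Iter 12: z = -0.1474 + 0.2393i, |z|^2 = 0.0790
Iter 13: z = -0.1475 + 0.2395i, |z|^2 = 0.0791
Iter 14: z = -0.1476 + 0.2394i, |z|^2 = 0.0791
Iter 15: z = -0.1475 + 0.2394i, |z|^2 = 0.0790
Iter 16: z = -0.1475 + 0.2394i, |z|^2 = 0.0791
Did not escape in 17 iterations → in set

Answer: yes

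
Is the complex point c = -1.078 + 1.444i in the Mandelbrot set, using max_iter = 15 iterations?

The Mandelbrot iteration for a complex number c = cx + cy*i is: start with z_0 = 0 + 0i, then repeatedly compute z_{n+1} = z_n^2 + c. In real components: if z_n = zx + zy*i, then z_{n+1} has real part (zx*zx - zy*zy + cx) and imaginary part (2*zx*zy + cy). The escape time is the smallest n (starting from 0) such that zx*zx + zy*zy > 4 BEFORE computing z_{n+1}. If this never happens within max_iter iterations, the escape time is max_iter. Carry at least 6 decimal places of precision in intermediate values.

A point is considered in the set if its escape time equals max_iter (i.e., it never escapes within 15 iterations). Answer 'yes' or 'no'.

Answer: no

Derivation:
z_0 = 0 + 0i, c = -1.0780 + 1.4440i
Iter 1: z = -1.0780 + 1.4440i, |z|^2 = 3.2472
Iter 2: z = -2.0011 + -1.6693i, |z|^2 = 6.7907
Escaped at iteration 2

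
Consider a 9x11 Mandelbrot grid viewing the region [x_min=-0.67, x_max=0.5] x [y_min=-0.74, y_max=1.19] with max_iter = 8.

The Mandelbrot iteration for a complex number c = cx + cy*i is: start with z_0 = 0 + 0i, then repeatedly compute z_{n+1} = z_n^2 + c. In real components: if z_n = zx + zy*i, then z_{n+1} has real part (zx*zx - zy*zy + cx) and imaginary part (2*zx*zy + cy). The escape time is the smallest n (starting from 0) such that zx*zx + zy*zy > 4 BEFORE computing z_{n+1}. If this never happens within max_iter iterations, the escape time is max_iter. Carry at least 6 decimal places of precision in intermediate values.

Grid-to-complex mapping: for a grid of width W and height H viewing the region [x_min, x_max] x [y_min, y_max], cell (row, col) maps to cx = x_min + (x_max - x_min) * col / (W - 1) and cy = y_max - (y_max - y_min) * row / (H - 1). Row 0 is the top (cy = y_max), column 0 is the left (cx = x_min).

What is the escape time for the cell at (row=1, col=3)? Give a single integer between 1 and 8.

Answer: 6

Derivation:
z_0 = 0 + 0i, c = -0.2313 + 0.9970i
Iter 1: z = -0.2313 + 0.9970i, |z|^2 = 1.0475
Iter 2: z = -1.1718 + 0.5359i, |z|^2 = 1.6602
Iter 3: z = 0.8546 + -0.2589i, |z|^2 = 0.7974
Iter 4: z = 0.4322 + 0.5545i, |z|^2 = 0.4942
Iter 5: z = -0.3519 + 1.4762i, |z|^2 = 2.3032
Iter 6: z = -2.2867 + -0.0421i, |z|^2 = 5.2307
Escaped at iteration 6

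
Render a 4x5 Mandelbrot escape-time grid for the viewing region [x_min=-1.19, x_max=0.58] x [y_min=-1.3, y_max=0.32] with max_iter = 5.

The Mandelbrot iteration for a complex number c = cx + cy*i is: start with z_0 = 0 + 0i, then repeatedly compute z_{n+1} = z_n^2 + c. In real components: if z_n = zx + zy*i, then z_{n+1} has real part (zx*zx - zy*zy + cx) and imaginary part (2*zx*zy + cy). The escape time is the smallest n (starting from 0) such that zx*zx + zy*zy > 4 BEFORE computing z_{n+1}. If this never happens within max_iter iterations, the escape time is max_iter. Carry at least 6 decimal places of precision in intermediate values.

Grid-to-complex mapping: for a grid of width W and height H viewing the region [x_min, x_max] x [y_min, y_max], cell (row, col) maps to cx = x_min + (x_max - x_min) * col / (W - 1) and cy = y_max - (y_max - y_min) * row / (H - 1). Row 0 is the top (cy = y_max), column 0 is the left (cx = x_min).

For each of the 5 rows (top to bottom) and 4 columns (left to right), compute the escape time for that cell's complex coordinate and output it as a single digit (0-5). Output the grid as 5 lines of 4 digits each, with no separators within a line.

Answer: 5554
5554
5554
3453
2322

Derivation:
(row=0, col=0): c = -1.1900 + 0.3200i → escape time 5
(row=0, col=1): c = -0.6000 + 0.3200i → escape time 5
(row=0, col=2): c = -0.0100 + 0.3200i → escape time 5
(row=0, col=3): c = 0.5800 + 0.3200i → escape time 4
(row=1, col=0): c = -1.1900 + -0.0850i → escape time 5
(row=1, col=1): c = -0.6000 + -0.0850i → escape time 5
(row=1, col=2): c = -0.0100 + -0.0850i → escape time 5
(row=1, col=3): c = 0.5800 + -0.0850i → escape time 4
(row=2, col=0): c = -1.1900 + -0.4900i → escape time 5
(row=2, col=1): c = -0.6000 + -0.4900i → escape time 5
(row=2, col=2): c = -0.0100 + -0.4900i → escape time 5
(row=2, col=3): c = 0.5800 + -0.4900i → escape time 4
(row=3, col=0): c = -1.1900 + -0.8950i → escape time 3
(row=3, col=1): c = -0.6000 + -0.8950i → escape time 4
(row=3, col=2): c = -0.0100 + -0.8950i → escape time 5
(row=3, col=3): c = 0.5800 + -0.8950i → escape time 3
(row=4, col=0): c = -1.1900 + -1.3000i → escape time 2
(row=4, col=1): c = -0.6000 + -1.3000i → escape time 3
(row=4, col=2): c = -0.0100 + -1.3000i → escape time 2
(row=4, col=3): c = 0.5800 + -1.3000i → escape time 2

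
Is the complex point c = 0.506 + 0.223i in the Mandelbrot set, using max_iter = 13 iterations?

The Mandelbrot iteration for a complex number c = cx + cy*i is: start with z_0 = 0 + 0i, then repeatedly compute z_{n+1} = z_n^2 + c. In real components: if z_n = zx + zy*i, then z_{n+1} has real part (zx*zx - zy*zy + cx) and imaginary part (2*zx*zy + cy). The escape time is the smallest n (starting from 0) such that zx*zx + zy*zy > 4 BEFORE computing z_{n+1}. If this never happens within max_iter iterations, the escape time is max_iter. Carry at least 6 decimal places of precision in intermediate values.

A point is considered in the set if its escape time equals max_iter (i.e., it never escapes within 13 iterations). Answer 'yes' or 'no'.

z_0 = 0 + 0i, c = 0.5060 + 0.2230i
Iter 1: z = 0.5060 + 0.2230i, |z|^2 = 0.3058
Iter 2: z = 0.7123 + 0.4487i, |z|^2 = 0.7087
Iter 3: z = 0.8121 + 0.8622i, |z|^2 = 1.4028
Iter 4: z = 0.4221 + 1.6233i, |z|^2 = 2.8133
Iter 5: z = -1.9510 + 1.5934i, |z|^2 = 6.3452
Escaped at iteration 5

Answer: no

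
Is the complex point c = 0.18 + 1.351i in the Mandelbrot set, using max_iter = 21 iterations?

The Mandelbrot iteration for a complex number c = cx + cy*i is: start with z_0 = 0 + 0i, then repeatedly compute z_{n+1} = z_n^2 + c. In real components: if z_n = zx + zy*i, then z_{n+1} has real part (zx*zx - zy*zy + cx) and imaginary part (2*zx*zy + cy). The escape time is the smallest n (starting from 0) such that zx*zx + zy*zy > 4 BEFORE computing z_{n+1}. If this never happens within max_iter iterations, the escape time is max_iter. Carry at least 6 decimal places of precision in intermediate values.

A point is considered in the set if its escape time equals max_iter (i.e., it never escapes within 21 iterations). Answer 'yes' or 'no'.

z_0 = 0 + 0i, c = 0.1800 + 1.3510i
Iter 1: z = 0.1800 + 1.3510i, |z|^2 = 1.8576
Iter 2: z = -1.6128 + 1.8374i, |z|^2 = 5.9770
Escaped at iteration 2

Answer: no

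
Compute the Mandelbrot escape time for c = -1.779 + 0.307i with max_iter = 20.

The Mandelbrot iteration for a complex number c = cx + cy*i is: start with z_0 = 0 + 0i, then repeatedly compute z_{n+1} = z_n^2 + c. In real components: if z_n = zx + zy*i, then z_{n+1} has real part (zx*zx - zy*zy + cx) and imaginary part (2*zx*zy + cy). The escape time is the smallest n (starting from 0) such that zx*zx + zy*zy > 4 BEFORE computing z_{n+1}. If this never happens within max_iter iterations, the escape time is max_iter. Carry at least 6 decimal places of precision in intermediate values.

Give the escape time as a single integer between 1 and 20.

Answer: 4

Derivation:
z_0 = 0 + 0i, c = -1.7790 + 0.3070i
Iter 1: z = -1.7790 + 0.3070i, |z|^2 = 3.2591
Iter 2: z = 1.2916 + -0.7853i, |z|^2 = 2.2849
Iter 3: z = -0.7275 + -1.7216i, |z|^2 = 3.4931
Iter 4: z = -4.2136 + 2.8119i, |z|^2 = 25.6614
Escaped at iteration 4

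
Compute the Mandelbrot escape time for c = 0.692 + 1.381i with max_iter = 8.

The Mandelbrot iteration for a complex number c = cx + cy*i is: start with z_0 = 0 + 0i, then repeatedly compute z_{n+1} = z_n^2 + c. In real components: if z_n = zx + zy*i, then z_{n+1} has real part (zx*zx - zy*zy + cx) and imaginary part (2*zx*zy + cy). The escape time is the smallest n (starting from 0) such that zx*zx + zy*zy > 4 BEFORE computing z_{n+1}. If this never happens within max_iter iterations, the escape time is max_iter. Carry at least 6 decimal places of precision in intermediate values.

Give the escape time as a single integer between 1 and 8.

z_0 = 0 + 0i, c = 0.6920 + 1.3810i
Iter 1: z = 0.6920 + 1.3810i, |z|^2 = 2.3860
Iter 2: z = -0.7363 + 3.2923i, |z|^2 = 11.3814
Escaped at iteration 2

Answer: 2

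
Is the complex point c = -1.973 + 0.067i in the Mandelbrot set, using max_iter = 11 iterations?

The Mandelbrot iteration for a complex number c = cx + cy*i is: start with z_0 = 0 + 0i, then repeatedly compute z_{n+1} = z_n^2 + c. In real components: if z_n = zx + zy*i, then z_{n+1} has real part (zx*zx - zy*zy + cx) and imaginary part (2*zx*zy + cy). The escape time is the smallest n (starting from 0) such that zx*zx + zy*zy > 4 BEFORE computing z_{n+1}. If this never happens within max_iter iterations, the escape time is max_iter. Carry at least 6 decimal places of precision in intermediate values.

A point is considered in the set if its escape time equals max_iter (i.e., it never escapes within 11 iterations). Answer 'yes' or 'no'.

Answer: no

Derivation:
z_0 = 0 + 0i, c = -1.9730 + 0.0670i
Iter 1: z = -1.9730 + 0.0670i, |z|^2 = 3.8972
Iter 2: z = 1.9152 + -0.1974i, |z|^2 = 3.7071
Iter 3: z = 1.6562 + -0.6891i, |z|^2 = 3.2178
Iter 4: z = 0.2951 + -2.2154i, |z|^2 = 4.9953
Escaped at iteration 4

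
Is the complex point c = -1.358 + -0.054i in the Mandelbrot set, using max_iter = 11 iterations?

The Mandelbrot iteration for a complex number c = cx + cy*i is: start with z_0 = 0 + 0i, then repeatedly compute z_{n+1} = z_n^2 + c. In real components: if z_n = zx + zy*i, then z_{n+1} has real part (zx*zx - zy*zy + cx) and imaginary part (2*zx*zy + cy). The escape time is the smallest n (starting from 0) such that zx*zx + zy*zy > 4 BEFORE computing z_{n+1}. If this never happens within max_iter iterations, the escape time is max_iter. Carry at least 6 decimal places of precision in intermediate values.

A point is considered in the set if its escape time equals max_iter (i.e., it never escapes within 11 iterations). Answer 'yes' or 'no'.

z_0 = 0 + 0i, c = -1.3580 + -0.0540i
Iter 1: z = -1.3580 + -0.0540i, |z|^2 = 1.8471
Iter 2: z = 0.4832 + 0.0927i, |z|^2 = 0.2421
Iter 3: z = -1.1331 + 0.0356i, |z|^2 = 1.2851
Iter 4: z = -0.0754 + -0.1346i, |z|^2 = 0.0238
Iter 5: z = -1.3704 + -0.0337i, |z|^2 = 1.8792
Iter 6: z = 0.5189 + 0.0383i, |z|^2 = 0.2707
Iter 7: z = -1.0902 + -0.0142i, |z|^2 = 1.1887
Iter 8: z = -0.1697 + -0.0230i, |z|^2 = 0.0293
Iter 9: z = -1.3297 + -0.0462i, |z|^2 = 1.7703
Iter 10: z = 0.4081 + 0.0688i, |z|^2 = 0.1713
Did not escape in 11 iterations → in set

Answer: yes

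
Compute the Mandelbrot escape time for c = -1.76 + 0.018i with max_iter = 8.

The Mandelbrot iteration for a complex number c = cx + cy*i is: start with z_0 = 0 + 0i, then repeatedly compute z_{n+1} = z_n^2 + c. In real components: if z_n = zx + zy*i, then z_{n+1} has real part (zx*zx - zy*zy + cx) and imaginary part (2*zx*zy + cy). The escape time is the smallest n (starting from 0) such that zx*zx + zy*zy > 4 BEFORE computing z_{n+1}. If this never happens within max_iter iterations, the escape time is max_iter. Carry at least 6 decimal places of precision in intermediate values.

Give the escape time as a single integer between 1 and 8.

z_0 = 0 + 0i, c = -1.7600 + 0.0180i
Iter 1: z = -1.7600 + 0.0180i, |z|^2 = 3.0979
Iter 2: z = 1.3373 + -0.0454i, |z|^2 = 1.7904
Iter 3: z = 0.0262 + -0.1033i, |z|^2 = 0.0114
Iter 4: z = -1.7700 + 0.0126i, |z|^2 = 3.1330
Iter 5: z = 1.3727 + -0.0265i, |z|^2 = 1.8850
Iter 6: z = 0.1236 + -0.0548i, |z|^2 = 0.0183
Iter 7: z = -1.7477 + 0.0045i, |z|^2 = 3.0546

Answer: 8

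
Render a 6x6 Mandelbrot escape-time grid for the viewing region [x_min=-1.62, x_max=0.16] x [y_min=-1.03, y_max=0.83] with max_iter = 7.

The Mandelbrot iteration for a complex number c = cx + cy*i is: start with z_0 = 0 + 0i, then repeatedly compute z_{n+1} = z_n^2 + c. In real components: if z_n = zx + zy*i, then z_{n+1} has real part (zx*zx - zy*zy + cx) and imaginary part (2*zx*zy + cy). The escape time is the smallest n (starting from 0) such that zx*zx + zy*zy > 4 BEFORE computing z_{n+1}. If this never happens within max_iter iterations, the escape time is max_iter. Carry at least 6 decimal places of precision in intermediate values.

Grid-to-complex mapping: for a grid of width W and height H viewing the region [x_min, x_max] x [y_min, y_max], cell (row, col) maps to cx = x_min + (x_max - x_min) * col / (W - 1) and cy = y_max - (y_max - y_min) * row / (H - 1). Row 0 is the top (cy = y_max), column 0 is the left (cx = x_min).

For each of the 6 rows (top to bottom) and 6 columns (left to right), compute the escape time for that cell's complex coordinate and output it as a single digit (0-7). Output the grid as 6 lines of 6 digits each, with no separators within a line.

(row=0, col=0): c = -1.6200 + 0.8300i → escape time 3
(row=0, col=1): c = -1.2640 + 0.8300i → escape time 3
(row=0, col=2): c = -0.9080 + 0.8300i → escape time 3
(row=0, col=3): c = -0.5520 + 0.8300i → escape time 4
(row=0, col=4): c = -0.1960 + 0.8300i → escape time 7
(row=0, col=5): c = 0.1600 + 0.8300i → escape time 5
(row=1, col=0): c = -1.6200 + 0.4580i → escape time 3
(row=1, col=1): c = -1.2640 + 0.4580i → escape time 6
(row=1, col=2): c = -0.9080 + 0.4580i → escape time 6
(row=1, col=3): c = -0.5520 + 0.4580i → escape time 7
(row=1, col=4): c = -0.1960 + 0.4580i → escape time 7
(row=1, col=5): c = 0.1600 + 0.4580i → escape time 7
(row=2, col=0): c = -1.6200 + 0.0860i → escape time 6
(row=2, col=1): c = -1.2640 + 0.0860i → escape time 7
(row=2, col=2): c = -0.9080 + 0.0860i → escape time 7
(row=2, col=3): c = -0.5520 + 0.0860i → escape time 7
(row=2, col=4): c = -0.1960 + 0.0860i → escape time 7
(row=2, col=5): c = 0.1600 + 0.0860i → escape time 7
(row=3, col=0): c = -1.6200 + -0.2860i → escape time 4
(row=3, col=1): c = -1.2640 + -0.2860i → escape time 7
(row=3, col=2): c = -0.9080 + -0.2860i → escape time 7
(row=3, col=3): c = -0.5520 + -0.2860i → escape time 7
(row=3, col=4): c = -0.1960 + -0.2860i → escape time 7
(row=3, col=5): c = 0.1600 + -0.2860i → escape time 7
(row=4, col=0): c = -1.6200 + -0.6580i → escape time 3
(row=4, col=1): c = -1.2640 + -0.6580i → escape time 3
(row=4, col=2): c = -0.9080 + -0.6580i → escape time 4
(row=4, col=3): c = -0.5520 + -0.6580i → escape time 7
(row=4, col=4): c = -0.1960 + -0.6580i → escape time 7
(row=4, col=5): c = 0.1600 + -0.6580i → escape time 7
(row=5, col=0): c = -1.6200 + -1.0300i → escape time 2
(row=5, col=1): c = -1.2640 + -1.0300i → escape time 3
(row=5, col=2): c = -0.9080 + -1.0300i → escape time 3
(row=5, col=3): c = -0.5520 + -1.0300i → escape time 4
(row=5, col=4): c = -0.1960 + -1.0300i → escape time 7
(row=5, col=5): c = 0.1600 + -1.0300i → escape time 4

Answer: 333475
366777
677777
477777
334777
233474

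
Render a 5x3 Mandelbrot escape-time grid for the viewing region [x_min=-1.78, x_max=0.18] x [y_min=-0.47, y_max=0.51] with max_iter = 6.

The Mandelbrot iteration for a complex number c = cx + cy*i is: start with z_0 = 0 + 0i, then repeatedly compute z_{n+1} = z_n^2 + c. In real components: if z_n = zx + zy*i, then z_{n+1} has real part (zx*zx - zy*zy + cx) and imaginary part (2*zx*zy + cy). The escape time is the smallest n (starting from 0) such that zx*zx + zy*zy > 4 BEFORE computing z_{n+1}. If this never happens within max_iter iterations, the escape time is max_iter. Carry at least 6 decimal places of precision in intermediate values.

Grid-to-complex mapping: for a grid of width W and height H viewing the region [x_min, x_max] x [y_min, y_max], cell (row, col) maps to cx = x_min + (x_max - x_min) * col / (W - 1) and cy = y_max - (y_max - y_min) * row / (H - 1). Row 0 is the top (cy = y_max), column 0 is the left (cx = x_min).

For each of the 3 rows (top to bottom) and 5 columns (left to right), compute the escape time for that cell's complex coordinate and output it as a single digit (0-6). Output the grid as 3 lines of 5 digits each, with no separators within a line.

(row=0, col=0): c = -1.7800 + 0.5100i → escape time 3
(row=0, col=1): c = -1.2900 + 0.5100i → escape time 4
(row=0, col=2): c = -0.8000 + 0.5100i → escape time 6
(row=0, col=3): c = -0.3100 + 0.5100i → escape time 6
(row=0, col=4): c = 0.1800 + 0.5100i → escape time 6
(row=1, col=0): c = -1.7800 + 0.0200i → escape time 6
(row=1, col=1): c = -1.2900 + 0.0200i → escape time 6
(row=1, col=2): c = -0.8000 + 0.0200i → escape time 6
(row=1, col=3): c = -0.3100 + 0.0200i → escape time 6
(row=1, col=4): c = 0.1800 + 0.0200i → escape time 6
(row=2, col=0): c = -1.7800 + -0.4700i → escape time 3
(row=2, col=1): c = -1.2900 + -0.4700i → escape time 5
(row=2, col=2): c = -0.8000 + -0.4700i → escape time 6
(row=2, col=3): c = -0.3100 + -0.4700i → escape time 6
(row=2, col=4): c = 0.1800 + -0.4700i → escape time 6

Answer: 34666
66666
35666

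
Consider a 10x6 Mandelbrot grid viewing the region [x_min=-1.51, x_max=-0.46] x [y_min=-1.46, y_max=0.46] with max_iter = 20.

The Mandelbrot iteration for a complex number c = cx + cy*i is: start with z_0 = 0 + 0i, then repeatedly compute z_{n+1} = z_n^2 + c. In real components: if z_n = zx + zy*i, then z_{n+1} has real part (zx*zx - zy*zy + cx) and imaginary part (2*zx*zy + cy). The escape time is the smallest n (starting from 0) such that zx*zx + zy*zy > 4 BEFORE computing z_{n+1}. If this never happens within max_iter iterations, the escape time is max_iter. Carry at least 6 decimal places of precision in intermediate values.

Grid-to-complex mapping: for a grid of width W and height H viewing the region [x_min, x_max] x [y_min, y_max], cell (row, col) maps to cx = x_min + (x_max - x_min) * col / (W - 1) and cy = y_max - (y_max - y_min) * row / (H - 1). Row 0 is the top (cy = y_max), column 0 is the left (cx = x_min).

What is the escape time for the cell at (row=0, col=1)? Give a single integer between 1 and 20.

z_0 = 0 + 0i, c = -1.3933 + 0.4600i
Iter 1: z = -1.3933 + 0.4600i, |z|^2 = 2.1530
Iter 2: z = 0.3364 + -0.8219i, |z|^2 = 0.7887
Iter 3: z = -1.9556 + -0.0930i, |z|^2 = 3.8330
Iter 4: z = 2.4224 + 0.8238i, |z|^2 = 6.5467
Escaped at iteration 4

Answer: 4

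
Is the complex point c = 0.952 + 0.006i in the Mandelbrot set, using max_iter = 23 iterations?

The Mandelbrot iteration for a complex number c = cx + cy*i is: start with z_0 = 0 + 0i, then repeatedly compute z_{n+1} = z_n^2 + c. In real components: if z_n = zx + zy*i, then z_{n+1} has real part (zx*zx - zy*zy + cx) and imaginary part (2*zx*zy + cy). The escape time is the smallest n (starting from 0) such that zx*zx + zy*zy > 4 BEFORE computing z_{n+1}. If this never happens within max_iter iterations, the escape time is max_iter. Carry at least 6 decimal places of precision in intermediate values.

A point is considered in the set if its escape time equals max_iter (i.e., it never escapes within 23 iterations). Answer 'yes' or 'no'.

Answer: no

Derivation:
z_0 = 0 + 0i, c = 0.9520 + 0.0060i
Iter 1: z = 0.9520 + 0.0060i, |z|^2 = 0.9063
Iter 2: z = 1.8583 + 0.0174i, |z|^2 = 3.4535
Iter 3: z = 4.4049 + 0.0708i, |z|^2 = 19.4078
Escaped at iteration 3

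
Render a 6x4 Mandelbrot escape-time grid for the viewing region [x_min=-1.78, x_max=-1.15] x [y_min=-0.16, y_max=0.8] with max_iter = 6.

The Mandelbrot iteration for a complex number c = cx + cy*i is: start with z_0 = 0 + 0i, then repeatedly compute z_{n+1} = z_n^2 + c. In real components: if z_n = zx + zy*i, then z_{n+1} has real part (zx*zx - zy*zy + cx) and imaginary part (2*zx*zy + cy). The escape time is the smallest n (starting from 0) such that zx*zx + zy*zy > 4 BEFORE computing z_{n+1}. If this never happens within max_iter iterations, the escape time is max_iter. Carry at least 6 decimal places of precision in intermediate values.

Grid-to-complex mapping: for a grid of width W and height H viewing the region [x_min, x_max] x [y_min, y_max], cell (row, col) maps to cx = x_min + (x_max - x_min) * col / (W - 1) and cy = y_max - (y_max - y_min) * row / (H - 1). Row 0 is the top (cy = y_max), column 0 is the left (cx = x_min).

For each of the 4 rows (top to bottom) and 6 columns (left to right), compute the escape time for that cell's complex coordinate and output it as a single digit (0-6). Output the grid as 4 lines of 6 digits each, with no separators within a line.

(row=0, col=0): c = -1.7800 + 0.8000i → escape time 2
(row=0, col=1): c = -1.6540 + 0.8000i → escape time 3
(row=0, col=2): c = -1.5280 + 0.8000i → escape time 3
(row=0, col=3): c = -1.4020 + 0.8000i → escape time 3
(row=0, col=4): c = -1.2760 + 0.8000i → escape time 3
(row=0, col=5): c = -1.1500 + 0.8000i → escape time 3
(row=1, col=0): c = -1.7800 + 0.4800i → escape time 3
(row=1, col=1): c = -1.6540 + 0.4800i → escape time 3
(row=1, col=2): c = -1.5280 + 0.4800i → escape time 3
(row=1, col=3): c = -1.4020 + 0.4800i → escape time 3
(row=1, col=4): c = -1.2760 + 0.4800i → escape time 4
(row=1, col=5): c = -1.1500 + 0.4800i → escape time 5
(row=2, col=0): c = -1.7800 + 0.1600i → escape time 4
(row=2, col=1): c = -1.6540 + 0.1600i → escape time 5
(row=2, col=2): c = -1.5280 + 0.1600i → escape time 5
(row=2, col=3): c = -1.4020 + 0.1600i → escape time 6
(row=2, col=4): c = -1.2760 + 0.1600i → escape time 6
(row=2, col=5): c = -1.1500 + 0.1600i → escape time 6
(row=3, col=0): c = -1.7800 + -0.1600i → escape time 4
(row=3, col=1): c = -1.6540 + -0.1600i → escape time 5
(row=3, col=2): c = -1.5280 + -0.1600i → escape time 5
(row=3, col=3): c = -1.4020 + -0.1600i → escape time 6
(row=3, col=4): c = -1.2760 + -0.1600i → escape time 6
(row=3, col=5): c = -1.1500 + -0.1600i → escape time 6

Answer: 233333
333345
455666
455666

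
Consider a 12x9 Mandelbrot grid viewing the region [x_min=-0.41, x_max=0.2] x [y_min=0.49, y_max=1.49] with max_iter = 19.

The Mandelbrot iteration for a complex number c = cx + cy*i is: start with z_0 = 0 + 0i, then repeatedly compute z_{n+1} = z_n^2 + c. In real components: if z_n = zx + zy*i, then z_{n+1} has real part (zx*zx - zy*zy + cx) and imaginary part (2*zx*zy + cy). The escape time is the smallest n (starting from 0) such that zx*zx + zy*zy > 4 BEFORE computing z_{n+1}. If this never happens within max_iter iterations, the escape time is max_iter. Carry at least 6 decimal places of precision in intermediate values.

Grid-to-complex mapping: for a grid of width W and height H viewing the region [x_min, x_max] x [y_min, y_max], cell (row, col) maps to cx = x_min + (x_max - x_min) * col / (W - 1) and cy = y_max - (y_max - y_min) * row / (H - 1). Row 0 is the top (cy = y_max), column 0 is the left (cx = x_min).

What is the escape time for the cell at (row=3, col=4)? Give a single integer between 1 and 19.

z_0 = 0 + 0i, c = -0.1882 + 1.1150i
Iter 1: z = -0.1882 + 1.1150i, |z|^2 = 1.2786
Iter 2: z = -1.3960 + 0.6954i, |z|^2 = 2.4323
Iter 3: z = 1.2771 + -0.8264i, |z|^2 = 2.3140
Iter 4: z = 0.7598 + -0.9958i, |z|^2 = 1.5691
Iter 5: z = -0.6026 + -0.3984i, |z|^2 = 0.5218
Iter 6: z = 0.0162 + 1.5951i, |z|^2 = 2.5445
Iter 7: z = -2.7321 + 1.1667i, |z|^2 = 8.8257
Escaped at iteration 7

Answer: 7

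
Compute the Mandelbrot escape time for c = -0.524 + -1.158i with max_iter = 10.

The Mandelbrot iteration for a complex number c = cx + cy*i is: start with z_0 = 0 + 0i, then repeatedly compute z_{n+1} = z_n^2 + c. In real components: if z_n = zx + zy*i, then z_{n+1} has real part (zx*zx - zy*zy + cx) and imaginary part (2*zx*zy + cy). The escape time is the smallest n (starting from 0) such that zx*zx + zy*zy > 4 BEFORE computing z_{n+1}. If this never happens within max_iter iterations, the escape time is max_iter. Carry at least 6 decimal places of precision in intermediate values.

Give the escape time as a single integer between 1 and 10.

Answer: 3

Derivation:
z_0 = 0 + 0i, c = -0.5240 + -1.1580i
Iter 1: z = -0.5240 + -1.1580i, |z|^2 = 1.6155
Iter 2: z = -1.5904 + 0.0556i, |z|^2 = 2.5324
Iter 3: z = 2.0022 + -1.3348i, |z|^2 = 5.7907
Escaped at iteration 3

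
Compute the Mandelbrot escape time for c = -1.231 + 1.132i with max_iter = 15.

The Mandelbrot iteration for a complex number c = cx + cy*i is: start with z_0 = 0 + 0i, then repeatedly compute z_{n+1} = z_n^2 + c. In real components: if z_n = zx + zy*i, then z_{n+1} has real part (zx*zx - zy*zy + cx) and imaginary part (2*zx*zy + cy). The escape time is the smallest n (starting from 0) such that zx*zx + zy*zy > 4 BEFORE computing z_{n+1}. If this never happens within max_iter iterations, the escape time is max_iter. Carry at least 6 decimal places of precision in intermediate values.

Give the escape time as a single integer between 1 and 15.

Answer: 3

Derivation:
z_0 = 0 + 0i, c = -1.2310 + 1.1320i
Iter 1: z = -1.2310 + 1.1320i, |z|^2 = 2.7968
Iter 2: z = -0.9971 + -1.6550i, |z|^2 = 3.7331
Iter 3: z = -2.9758 + 4.4322i, |z|^2 = 28.5004
Escaped at iteration 3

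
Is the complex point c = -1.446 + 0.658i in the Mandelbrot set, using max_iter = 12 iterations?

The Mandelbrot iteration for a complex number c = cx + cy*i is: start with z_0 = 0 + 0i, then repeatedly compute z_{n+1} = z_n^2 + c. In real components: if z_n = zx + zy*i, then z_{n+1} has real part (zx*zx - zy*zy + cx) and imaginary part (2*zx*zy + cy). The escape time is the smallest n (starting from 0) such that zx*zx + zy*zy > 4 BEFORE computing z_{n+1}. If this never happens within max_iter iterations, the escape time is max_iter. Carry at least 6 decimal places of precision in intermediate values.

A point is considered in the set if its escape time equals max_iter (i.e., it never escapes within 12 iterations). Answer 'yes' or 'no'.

Answer: no

Derivation:
z_0 = 0 + 0i, c = -1.4460 + 0.6580i
Iter 1: z = -1.4460 + 0.6580i, |z|^2 = 2.5239
Iter 2: z = 0.2120 + -1.2449i, |z|^2 = 1.5948
Iter 3: z = -2.9509 + 0.1303i, |z|^2 = 8.7250
Escaped at iteration 3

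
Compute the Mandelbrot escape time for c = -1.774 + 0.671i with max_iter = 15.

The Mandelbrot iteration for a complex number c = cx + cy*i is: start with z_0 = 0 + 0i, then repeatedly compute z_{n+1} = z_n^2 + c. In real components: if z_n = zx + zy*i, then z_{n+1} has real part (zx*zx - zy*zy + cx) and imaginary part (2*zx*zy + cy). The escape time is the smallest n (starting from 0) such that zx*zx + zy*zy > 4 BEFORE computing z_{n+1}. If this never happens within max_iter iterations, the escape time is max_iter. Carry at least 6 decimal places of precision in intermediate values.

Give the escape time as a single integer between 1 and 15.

z_0 = 0 + 0i, c = -1.7740 + 0.6710i
Iter 1: z = -1.7740 + 0.6710i, |z|^2 = 3.5973
Iter 2: z = 0.9228 + -1.7097i, |z|^2 = 3.7747
Iter 3: z = -3.8455 + -2.4846i, |z|^2 = 20.9607
Escaped at iteration 3

Answer: 3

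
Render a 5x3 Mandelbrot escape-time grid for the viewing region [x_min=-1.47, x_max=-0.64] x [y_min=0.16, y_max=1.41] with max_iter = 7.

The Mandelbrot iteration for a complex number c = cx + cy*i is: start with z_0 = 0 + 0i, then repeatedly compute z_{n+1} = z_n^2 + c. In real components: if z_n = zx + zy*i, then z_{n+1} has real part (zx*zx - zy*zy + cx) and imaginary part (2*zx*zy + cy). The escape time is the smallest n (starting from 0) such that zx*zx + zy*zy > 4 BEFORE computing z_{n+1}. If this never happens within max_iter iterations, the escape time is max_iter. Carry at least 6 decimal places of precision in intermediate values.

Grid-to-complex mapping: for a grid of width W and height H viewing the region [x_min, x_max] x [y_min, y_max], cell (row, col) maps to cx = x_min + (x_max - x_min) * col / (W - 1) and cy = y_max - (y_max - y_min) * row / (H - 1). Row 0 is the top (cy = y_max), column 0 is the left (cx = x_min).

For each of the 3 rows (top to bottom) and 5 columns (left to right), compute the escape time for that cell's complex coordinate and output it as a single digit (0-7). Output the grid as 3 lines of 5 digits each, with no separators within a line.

(row=0, col=0): c = -1.4700 + 1.4100i → escape time 1
(row=0, col=1): c = -1.2625 + 1.4100i → escape time 2
(row=0, col=2): c = -1.0550 + 1.4100i → escape time 2
(row=0, col=3): c = -0.8475 + 1.4100i → escape time 2
(row=0, col=4): c = -0.6400 + 1.4100i → escape time 2
(row=1, col=0): c = -1.4700 + 0.7850i → escape time 3
(row=1, col=1): c = -1.2625 + 0.7850i → escape time 3
(row=1, col=2): c = -1.0550 + 0.7850i → escape time 3
(row=1, col=3): c = -0.8475 + 0.7850i → escape time 4
(row=1, col=4): c = -0.6400 + 0.7850i → escape time 4
(row=2, col=0): c = -1.4700 + 0.1600i → escape time 6
(row=2, col=1): c = -1.2625 + 0.1600i → escape time 7
(row=2, col=2): c = -1.0550 + 0.1600i → escape time 7
(row=2, col=3): c = -0.8475 + 0.1600i → escape time 7
(row=2, col=4): c = -0.6400 + 0.1600i → escape time 7

Answer: 12222
33344
67777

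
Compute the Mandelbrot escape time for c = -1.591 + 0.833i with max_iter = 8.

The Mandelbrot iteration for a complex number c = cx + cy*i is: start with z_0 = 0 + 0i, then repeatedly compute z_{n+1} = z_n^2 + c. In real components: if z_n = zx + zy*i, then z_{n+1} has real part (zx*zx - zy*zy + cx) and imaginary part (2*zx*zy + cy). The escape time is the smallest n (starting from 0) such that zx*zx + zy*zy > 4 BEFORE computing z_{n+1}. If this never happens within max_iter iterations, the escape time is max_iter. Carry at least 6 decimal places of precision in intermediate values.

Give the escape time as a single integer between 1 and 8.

Answer: 3

Derivation:
z_0 = 0 + 0i, c = -1.5910 + 0.8330i
Iter 1: z = -1.5910 + 0.8330i, |z|^2 = 3.2252
Iter 2: z = 0.2464 + -1.8176i, |z|^2 = 3.3644
Iter 3: z = -4.8340 + -0.0627i, |z|^2 = 23.3713
Escaped at iteration 3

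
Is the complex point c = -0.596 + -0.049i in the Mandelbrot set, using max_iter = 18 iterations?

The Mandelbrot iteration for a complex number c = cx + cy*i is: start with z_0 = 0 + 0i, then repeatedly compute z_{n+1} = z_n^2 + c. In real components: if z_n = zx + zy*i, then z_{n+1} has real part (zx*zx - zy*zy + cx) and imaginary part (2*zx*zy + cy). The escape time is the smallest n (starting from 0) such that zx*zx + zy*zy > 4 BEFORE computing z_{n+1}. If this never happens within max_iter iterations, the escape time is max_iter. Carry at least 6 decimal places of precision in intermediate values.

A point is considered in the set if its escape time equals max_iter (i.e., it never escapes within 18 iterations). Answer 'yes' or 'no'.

z_0 = 0 + 0i, c = -0.5960 + -0.0490i
Iter 1: z = -0.5960 + -0.0490i, |z|^2 = 0.3576
Iter 2: z = -0.2432 + 0.0094i, |z|^2 = 0.0592
Iter 3: z = -0.5369 + -0.0536i, |z|^2 = 0.2912
Iter 4: z = -0.3106 + 0.0085i, |z|^2 = 0.0965
Iter 5: z = -0.4996 + -0.0543i, |z|^2 = 0.2526
Iter 6: z = -0.3493 + 0.0053i, |z|^2 = 0.1221
Iter 7: z = -0.4740 + -0.0527i, |z|^2 = 0.2275
Iter 8: z = -0.3741 + 0.0009i, |z|^2 = 0.1399
Iter 9: z = -0.4561 + -0.0497i, |z|^2 = 0.2105
Iter 10: z = -0.3905 + -0.0037i, |z|^2 = 0.1525
Iter 11: z = -0.4435 + -0.0461i, |z|^2 = 0.1989
Iter 12: z = -0.4014 + -0.0081i, |z|^2 = 0.1612
Iter 13: z = -0.4349 + -0.0425i, |z|^2 = 0.1910
Iter 14: z = -0.4086 + -0.0120i, |z|^2 = 0.1671
Iter 15: z = -0.4292 + -0.0392i, |z|^2 = 0.1857
Iter 16: z = -0.4134 + -0.0154i, |z|^2 = 0.1711
Iter 17: z = -0.4254 + -0.0363i, |z|^2 = 0.1823
Did not escape in 18 iterations → in set

Answer: yes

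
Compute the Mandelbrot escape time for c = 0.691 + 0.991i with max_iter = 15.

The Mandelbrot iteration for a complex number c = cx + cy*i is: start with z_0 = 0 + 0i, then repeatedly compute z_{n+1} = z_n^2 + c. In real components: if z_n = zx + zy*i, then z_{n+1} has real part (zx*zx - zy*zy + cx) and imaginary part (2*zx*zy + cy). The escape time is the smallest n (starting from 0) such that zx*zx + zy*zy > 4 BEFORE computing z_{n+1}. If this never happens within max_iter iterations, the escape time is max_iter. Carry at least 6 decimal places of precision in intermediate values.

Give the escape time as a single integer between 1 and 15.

z_0 = 0 + 0i, c = 0.6910 + 0.9910i
Iter 1: z = 0.6910 + 0.9910i, |z|^2 = 1.4596
Iter 2: z = 0.1864 + 2.3606i, |z|^2 = 5.6070
Escaped at iteration 2

Answer: 2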